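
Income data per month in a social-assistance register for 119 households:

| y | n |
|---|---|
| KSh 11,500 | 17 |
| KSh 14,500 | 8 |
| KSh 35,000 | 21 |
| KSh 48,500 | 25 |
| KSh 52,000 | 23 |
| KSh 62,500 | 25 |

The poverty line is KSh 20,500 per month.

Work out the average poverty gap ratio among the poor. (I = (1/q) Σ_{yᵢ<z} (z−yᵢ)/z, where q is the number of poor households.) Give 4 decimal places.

Below the line: 17×KSh 11,500, 8×KSh 14,500 (q = 25 of N = 119).
Shortfall ratios (z−y)/z: 0.4390 (×17), 0.2927 (×8); sum = 9.804878.
The income-gap ratio divides by q (the poor only): 9.804878 / 25 = 0.3922.

0.3922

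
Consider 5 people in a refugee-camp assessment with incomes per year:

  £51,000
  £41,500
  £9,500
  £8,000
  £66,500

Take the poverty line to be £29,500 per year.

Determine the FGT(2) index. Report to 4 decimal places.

0.1982

Poor units: £8,000, £9,500 (q = 2 of N = 5).
Relative gaps: (29500−8000)/29500 = 0.7288; (29500−9500)/29500 = 0.6780.
Squared: 0.5312; 0.4596.
Sum = 0.990807; P₂ = 0.990807 / 5 = 0.1982.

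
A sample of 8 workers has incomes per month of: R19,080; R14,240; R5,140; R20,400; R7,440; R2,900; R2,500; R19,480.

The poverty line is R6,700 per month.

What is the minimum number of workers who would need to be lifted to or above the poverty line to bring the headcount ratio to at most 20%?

2

Currently q = 3 of N = 8 are below the line (H = 0.375).
A headcount ratio of at most 20% allows at most ⌊0.20 × 8⌋ = 1 poor workers.
So at least 3 − 1 = 2 must be lifted.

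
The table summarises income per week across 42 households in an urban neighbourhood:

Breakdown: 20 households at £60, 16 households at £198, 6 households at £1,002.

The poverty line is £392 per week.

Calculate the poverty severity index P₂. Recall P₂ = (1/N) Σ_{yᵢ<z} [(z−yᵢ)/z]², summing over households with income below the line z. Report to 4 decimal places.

0.4349

Below z: 20×£60, 16×£198 (q = 36 of N = 42).
Normalized shortfalls: (392−60)/392 = 0.8469 (×20); (392−198)/392 = 0.4949 (×16).
Squared: 0.7173 (×20); 0.2449 (×16).
Sum = 18.264890; P₂ = 18.264890 / 42 = 0.4349.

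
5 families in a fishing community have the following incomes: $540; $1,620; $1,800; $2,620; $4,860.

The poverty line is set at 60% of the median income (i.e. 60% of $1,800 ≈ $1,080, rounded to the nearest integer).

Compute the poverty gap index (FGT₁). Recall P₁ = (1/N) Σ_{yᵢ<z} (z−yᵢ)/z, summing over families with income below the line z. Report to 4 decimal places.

Below the line: $540 (q = 1 of N = 5).
Gap ratios (z−y)/z: (1080−540)/1080 = 0.5000.
Σ = 0.500000. Dividing by the full population N = 5 gives P₁ = 0.1000.

0.1000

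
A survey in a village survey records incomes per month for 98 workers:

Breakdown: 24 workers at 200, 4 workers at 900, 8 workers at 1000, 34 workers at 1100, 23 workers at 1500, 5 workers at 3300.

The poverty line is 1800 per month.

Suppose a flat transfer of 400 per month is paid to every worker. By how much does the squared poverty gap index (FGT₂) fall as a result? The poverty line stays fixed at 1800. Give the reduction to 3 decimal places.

Before: below the line — 24×200, 4×900, 8×1000, 34×1100, 23×1500; squared poverty gap index (FGT₂) = 0.27882.
After the 400 transfer: below the line — 24×600, 4×1300, 8×1400, 34×1500; squared poverty gap index (FGT₂) = 0.12566.
Reduction = 0.27882 − 0.12566 = 0.153.

0.153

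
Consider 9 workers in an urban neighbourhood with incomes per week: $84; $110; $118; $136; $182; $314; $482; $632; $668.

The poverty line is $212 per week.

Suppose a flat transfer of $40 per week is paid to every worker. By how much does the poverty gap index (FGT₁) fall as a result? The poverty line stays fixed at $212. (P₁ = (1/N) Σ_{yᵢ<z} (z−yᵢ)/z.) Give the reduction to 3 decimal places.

Before: below the line — $84, $110, $118, $136, $182; poverty gap index (FGT₁) = 0.22537.
After the $40 transfer: below the line — $124, $150, $158, $176; poverty gap index (FGT₁) = 0.12579.
Reduction = 0.22537 − 0.12579 = 0.100.

0.100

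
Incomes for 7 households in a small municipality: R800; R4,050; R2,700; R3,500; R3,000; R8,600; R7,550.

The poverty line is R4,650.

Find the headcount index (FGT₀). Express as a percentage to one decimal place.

71.4%

5 of the 7 households have income below R4,650.
H = 5/7 = 71.4%.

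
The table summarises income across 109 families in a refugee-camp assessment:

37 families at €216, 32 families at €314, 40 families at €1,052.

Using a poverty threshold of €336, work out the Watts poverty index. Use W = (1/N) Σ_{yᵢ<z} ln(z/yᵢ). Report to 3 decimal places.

Poor units: 37×€216, 32×€314 (q = 69 of N = 109).
Log shortfalls: ln(336/216) = 0.4418 (×37); ln(336/314) = 0.0677 (×32).
W = 18.514793 / 109 = 0.170.

0.170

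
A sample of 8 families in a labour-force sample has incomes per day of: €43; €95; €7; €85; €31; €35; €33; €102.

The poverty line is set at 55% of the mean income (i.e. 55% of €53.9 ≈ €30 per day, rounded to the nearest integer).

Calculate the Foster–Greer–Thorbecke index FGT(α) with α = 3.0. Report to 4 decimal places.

0.0563

Poor units: €7 (q = 1 of N = 8).
Gap ratios (z−y)/z: (30−7)/30 = 0.7667.
Raised to α = 3.0: 0.45063.
Sum = 0.450630; FGT(3.0) = 0.450630 / 8 = 0.0563.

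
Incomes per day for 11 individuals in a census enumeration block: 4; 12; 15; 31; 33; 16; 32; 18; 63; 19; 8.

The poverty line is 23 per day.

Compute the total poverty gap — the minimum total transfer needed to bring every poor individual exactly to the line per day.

69

Incomes under z: 4, 8, 12, 15, 16, 18, 19 (q = 7 of N = 11).
Individual gaps: 23−4 = 19; 23−8 = 15; 23−12 = 11; 23−15 = 8; 23−16 = 7; 23−18 = 5; 23−19 = 4.
Aggregate gap = 69.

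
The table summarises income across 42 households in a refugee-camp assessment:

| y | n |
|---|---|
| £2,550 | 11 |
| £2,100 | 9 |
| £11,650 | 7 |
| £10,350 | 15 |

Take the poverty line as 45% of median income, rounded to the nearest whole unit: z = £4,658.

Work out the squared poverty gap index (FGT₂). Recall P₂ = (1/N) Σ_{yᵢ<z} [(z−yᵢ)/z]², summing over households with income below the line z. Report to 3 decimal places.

0.118

Below z: 9×£2,100, 11×£2,550 (q = 20 of N = 42).
Relative gaps: (4658−2100)/4658 = 0.5492 (×9); (4658−2550)/4658 = 0.4526 (×11).
Squared: 0.3016 (×9); 0.2048 (×11).
Sum = 4.967081; P₂ = 4.967081 / 42 = 0.118.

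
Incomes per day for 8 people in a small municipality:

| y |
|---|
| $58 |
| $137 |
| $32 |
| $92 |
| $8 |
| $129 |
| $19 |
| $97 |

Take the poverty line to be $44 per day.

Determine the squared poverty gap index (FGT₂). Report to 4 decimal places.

Incomes under z: $8, $19, $32 (q = 3 of N = 8).
Relative gaps: (44−8)/44 = 0.8182; (44−19)/44 = 0.5682; (44−32)/44 = 0.2727.
Squared: 0.6694; 0.3228; 0.0744.
Sum = 1.066632; P₂ = 1.066632 / 8 = 0.1333.

0.1333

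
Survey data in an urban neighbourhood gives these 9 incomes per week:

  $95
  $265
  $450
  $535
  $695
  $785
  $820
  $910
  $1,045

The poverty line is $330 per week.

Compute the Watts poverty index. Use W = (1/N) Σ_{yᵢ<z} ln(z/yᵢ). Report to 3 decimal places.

0.163

Below z: $95, $265 (q = 2 of N = 9).
Log shortfalls: ln(330/95) = 1.2452; ln(330/265) = 0.2194.
W = 1.464579 / 9 = 0.163.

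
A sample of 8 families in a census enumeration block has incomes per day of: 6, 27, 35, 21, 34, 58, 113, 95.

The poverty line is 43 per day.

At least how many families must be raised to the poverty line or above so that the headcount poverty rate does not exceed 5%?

Currently q = 5 of N = 8 are below the line (H = 0.625).
A headcount ratio of at most 5% allows at most ⌊0.05 × 8⌋ = 0 poor families.
So at least 5 − 0 = 5 must be lifted.

5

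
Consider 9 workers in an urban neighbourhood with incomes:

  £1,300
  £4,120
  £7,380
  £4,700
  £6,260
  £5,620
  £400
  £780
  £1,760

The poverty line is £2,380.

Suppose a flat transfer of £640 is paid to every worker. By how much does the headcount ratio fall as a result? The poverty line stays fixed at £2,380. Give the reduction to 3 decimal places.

Before: below the line — £400, £780, £1,300, £1,760; headcount ratio = 0.44444.
After the £640 transfer: below the line — £1,040, £1,420, £1,940; headcount ratio = 0.33333.
Reduction = 0.44444 − 0.33333 = 0.111.

0.111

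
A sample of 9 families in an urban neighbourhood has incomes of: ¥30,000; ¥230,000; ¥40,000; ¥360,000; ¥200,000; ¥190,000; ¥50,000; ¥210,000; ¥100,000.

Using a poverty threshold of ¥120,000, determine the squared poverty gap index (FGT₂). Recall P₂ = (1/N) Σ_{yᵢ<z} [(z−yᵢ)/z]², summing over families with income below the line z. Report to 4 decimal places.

0.1528

Below z: ¥30,000, ¥40,000, ¥50,000, ¥100,000 (q = 4 of N = 9).
Shortfall ratios: (120000−30000)/120000 = 0.7500; (120000−40000)/120000 = 0.6667; (120000−50000)/120000 = 0.5833; (120000−100000)/120000 = 0.1667.
Squared: 0.5625; 0.4444; 0.3403; 0.0278.
Sum = 1.375000; P₂ = 1.375000 / 9 = 0.1528.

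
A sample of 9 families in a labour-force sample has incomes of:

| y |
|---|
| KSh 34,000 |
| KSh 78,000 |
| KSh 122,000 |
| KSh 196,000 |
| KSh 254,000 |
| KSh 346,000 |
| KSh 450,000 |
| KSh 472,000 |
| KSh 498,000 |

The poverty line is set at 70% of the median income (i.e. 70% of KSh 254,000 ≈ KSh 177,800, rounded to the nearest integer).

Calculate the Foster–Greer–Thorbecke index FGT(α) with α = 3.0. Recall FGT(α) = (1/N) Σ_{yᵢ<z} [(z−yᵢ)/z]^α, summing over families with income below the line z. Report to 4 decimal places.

0.0819

Below the line: KSh 34,000, KSh 78,000, KSh 122,000 (q = 3 of N = 9).
Relative gaps: (177800−34000)/177800 = 0.8088; (177800−78000)/177800 = 0.5613; (177800−122000)/177800 = 0.3138.
Raised to α = 3.0: 0.52903; 0.17685; 0.03091.
Sum = 0.736788; FGT(3.0) = 0.736788 / 9 = 0.0819.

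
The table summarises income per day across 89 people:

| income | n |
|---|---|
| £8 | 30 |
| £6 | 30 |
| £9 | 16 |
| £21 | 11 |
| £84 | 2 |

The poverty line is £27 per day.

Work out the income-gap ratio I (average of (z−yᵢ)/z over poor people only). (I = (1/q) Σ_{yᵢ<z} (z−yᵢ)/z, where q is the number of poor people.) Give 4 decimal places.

Below z: 30×£6, 30×£8, 16×£9, 11×£21 (q = 87 of N = 89).
Relative gaps: 0.7778 (×30), 0.7037 (×30), 0.6667 (×16), 0.2222 (×11); sum = 57.555556.
I averages over the q = 87 poor units only: 57.555556 / 87 = 0.6616.

0.6616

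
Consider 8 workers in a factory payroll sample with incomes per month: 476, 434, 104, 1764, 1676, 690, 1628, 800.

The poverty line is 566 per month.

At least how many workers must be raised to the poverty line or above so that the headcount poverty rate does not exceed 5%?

3

Currently q = 3 of N = 8 are below the line (H = 0.375).
A headcount ratio of at most 5% allows at most ⌊0.05 × 8⌋ = 0 poor workers.
So at least 3 − 0 = 3 must be lifted.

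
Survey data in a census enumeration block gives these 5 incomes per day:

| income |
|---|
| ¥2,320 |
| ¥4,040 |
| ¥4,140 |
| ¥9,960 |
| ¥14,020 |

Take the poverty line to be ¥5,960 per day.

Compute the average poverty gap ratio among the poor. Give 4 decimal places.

Incomes under z: ¥2,320, ¥4,040, ¥4,140 (q = 3 of N = 5).
Shortfall ratios (z−y)/z: 0.6107, 0.3221, 0.3054; sum = 1.238255.
I averages over the q = 3 poor units only: 1.238255 / 3 = 0.4128.

0.4128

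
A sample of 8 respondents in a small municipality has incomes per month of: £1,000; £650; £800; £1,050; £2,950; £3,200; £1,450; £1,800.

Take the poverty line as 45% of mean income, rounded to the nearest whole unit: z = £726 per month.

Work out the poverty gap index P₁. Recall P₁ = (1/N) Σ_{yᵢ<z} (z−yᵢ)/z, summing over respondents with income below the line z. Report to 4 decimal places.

0.0131

Below z: £650 (q = 1 of N = 8).
Normalized shortfalls: (726−650)/726 = 0.1047.
Σ = 0.104683. Dividing by the full population N = 8 gives P₁ = 0.0131.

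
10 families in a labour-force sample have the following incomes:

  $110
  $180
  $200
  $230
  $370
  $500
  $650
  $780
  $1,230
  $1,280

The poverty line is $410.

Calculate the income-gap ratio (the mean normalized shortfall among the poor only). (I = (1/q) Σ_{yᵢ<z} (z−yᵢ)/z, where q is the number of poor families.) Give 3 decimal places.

0.468

Poor units: $110, $180, $200, $230, $370 (q = 5 of N = 10).
Relative gaps: 0.7317, 0.5610, 0.5122, 0.4390, 0.0976; sum = 2.341463.
I averages over the q = 5 poor units only: 2.341463 / 5 = 0.468.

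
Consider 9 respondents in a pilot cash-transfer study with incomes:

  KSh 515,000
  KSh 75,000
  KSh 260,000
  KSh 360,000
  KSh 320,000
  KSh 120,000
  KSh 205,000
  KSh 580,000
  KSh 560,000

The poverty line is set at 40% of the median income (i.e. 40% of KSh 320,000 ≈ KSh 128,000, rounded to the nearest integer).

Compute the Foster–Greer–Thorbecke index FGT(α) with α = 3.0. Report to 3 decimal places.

0.008

Poor units: KSh 75,000, KSh 120,000 (q = 2 of N = 9).
Gap ratios (z−y)/z: (128000−75000)/128000 = 0.4141; (128000−120000)/128000 = 0.0625.
Raised to α = 3.0: 0.07099; 0.00024.
Sum = 0.071234; FGT(3.0) = 0.071234 / 9 = 0.008.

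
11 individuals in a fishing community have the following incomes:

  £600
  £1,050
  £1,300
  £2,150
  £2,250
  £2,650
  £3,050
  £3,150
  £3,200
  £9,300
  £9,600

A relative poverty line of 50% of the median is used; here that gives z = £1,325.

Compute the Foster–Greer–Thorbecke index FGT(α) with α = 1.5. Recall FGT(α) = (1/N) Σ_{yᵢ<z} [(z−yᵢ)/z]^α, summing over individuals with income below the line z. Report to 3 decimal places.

0.046

Poor units: £600, £1,050, £1,300 (q = 3 of N = 11).
Gap ratios (z−y)/z: (1325−600)/1325 = 0.5472; (1325−1050)/1325 = 0.2075; (1325−1300)/1325 = 0.0189.
Raised to α = 1.5: 0.40475; 0.09455; 0.00259.
Sum = 0.501891; FGT(1.5) = 0.501891 / 11 = 0.046.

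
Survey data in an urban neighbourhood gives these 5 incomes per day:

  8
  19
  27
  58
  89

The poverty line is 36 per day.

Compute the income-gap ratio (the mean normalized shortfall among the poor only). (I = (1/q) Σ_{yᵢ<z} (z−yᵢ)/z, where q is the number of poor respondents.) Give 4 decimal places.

Incomes under z: 8, 19, 27 (q = 3 of N = 5).
Relative gaps: 0.7778, 0.4722, 0.2500; sum = 1.500000.
The income-gap ratio divides by q (the poor only): 1.500000 / 3 = 0.5000.

0.5000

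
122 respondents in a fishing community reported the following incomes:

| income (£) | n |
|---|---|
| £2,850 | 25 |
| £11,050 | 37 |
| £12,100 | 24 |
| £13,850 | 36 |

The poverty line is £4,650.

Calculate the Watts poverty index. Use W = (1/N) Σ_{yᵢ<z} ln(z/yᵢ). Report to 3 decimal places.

0.100

Incomes under z: 25×£2,850 (q = 25 of N = 122).
ln(z/y) terms: ln(4650/2850) = 0.4895 (×25).
W = 12.238706 / 122 = 0.100.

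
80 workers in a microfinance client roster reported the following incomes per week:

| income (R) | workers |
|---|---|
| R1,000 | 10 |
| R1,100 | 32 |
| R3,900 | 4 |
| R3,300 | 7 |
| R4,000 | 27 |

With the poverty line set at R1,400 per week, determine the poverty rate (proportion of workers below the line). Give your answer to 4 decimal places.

42 of the 80 workers have income below R1,400.
H = 42/80 = 0.5250.

0.5250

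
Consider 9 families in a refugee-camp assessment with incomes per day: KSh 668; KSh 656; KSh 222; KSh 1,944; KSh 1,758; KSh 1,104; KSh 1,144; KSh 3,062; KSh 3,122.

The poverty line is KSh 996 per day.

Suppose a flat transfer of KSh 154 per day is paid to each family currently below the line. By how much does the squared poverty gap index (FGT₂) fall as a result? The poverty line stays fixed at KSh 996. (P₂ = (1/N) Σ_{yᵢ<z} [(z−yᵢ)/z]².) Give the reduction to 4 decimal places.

Before: below the line — KSh 222, KSh 656, KSh 668; squared poverty gap index (FGT₂) = 0.092098.
After the KSh 154 transfer: below the line — KSh 376, KSh 810, KSh 822; squared poverty gap index (FGT₂) = 0.050321.
Reduction = 0.092098 − 0.050321 = 0.0418.

0.0418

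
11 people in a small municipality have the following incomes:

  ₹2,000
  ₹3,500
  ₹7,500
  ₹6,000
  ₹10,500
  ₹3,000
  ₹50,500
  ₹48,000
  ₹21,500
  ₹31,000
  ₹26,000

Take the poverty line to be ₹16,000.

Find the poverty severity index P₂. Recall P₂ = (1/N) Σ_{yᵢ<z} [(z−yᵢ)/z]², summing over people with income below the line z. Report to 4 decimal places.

0.2570

Incomes under z: ₹2,000, ₹3,000, ₹3,500, ₹6,000, ₹7,500, ₹10,500 (q = 6 of N = 11).
Relative gaps: (16000−2000)/16000 = 0.8750; (16000−3000)/16000 = 0.8125; (16000−3500)/16000 = 0.7812; (16000−6000)/16000 = 0.6250; (16000−7500)/16000 = 0.5312; (16000−10500)/16000 = 0.3438.
Squared: 0.7656; 0.6602; 0.6104; 0.3906; 0.2822; 0.1182.
Sum = 2.827148; P₂ = 2.827148 / 11 = 0.2570.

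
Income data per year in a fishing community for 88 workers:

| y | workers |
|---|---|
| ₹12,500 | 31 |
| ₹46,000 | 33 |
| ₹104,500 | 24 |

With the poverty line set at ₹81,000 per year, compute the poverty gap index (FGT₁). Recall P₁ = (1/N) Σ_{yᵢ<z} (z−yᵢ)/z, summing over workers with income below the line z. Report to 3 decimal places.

Below z: 31×₹12,500, 33×₹46,000 (q = 64 of N = 88).
Shortfall ratios: (81000−12500)/81000 = 0.8457 (×31); (81000−46000)/81000 = 0.4321 (×33).
Sum of shortfalls = 40.475309; P₁ averages over all N: 40.475309 / 88 = 0.460.

0.460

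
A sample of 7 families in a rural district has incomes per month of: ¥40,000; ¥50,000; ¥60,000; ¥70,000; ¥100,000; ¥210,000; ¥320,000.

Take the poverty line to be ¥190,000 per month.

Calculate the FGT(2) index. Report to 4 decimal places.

0.3225

Below z: ¥40,000, ¥50,000, ¥60,000, ¥70,000, ¥100,000 (q = 5 of N = 7).
Gap ratios (z−y)/z: (190000−40000)/190000 = 0.7895; (190000−50000)/190000 = 0.7368; (190000−60000)/190000 = 0.6842; (190000−70000)/190000 = 0.6316; (190000−100000)/190000 = 0.4737.
Squared: 0.6233; 0.5429; 0.4681; 0.3989; 0.2244.
Sum = 2.257618; P₂ = 2.257618 / 7 = 0.3225.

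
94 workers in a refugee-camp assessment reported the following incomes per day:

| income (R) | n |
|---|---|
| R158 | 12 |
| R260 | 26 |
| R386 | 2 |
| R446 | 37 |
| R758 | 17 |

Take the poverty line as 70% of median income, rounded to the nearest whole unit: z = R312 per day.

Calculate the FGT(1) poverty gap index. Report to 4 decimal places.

0.1091

Below z: 12×R158, 26×R260 (q = 38 of N = 94).
Shortfall ratios: (312−158)/312 = 0.4936 (×12); (312−260)/312 = 0.1667 (×26).
Sum of shortfalls = 10.256410; P₁ averages over all N: 10.256410 / 94 = 0.1091.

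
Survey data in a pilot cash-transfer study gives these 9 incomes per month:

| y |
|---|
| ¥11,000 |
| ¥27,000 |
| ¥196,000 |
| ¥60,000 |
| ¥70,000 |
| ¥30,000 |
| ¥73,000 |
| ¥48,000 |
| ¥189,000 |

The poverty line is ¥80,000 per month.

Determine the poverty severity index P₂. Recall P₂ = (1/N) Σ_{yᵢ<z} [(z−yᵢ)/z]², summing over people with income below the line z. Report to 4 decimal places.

0.2021

Incomes under z: ¥11,000, ¥27,000, ¥30,000, ¥48,000, ¥60,000, ¥70,000, ¥73,000 (q = 7 of N = 9).
Shortfall ratios: (80000−11000)/80000 = 0.8625; (80000−27000)/80000 = 0.6625; (80000−30000)/80000 = 0.6250; (80000−48000)/80000 = 0.4000; (80000−60000)/80000 = 0.2500; (80000−70000)/80000 = 0.1250; (80000−73000)/80000 = 0.0875.
Squared: 0.7439; 0.4389; 0.3906; 0.1600; 0.0625; 0.0156; 0.0077.
Sum = 1.819219; P₂ = 1.819219 / 9 = 0.2021.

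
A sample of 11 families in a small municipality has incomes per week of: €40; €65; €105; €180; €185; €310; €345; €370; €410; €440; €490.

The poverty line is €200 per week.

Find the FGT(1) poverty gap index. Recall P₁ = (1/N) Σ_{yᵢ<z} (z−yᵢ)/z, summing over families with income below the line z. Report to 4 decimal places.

Below the line: €40, €65, €105, €180, €185 (q = 5 of N = 11).
Relative gaps: (200−40)/200 = 0.8000; (200−65)/200 = 0.6750; (200−105)/200 = 0.4750; (200−180)/200 = 0.1000; (200−185)/200 = 0.0750.
Sum of shortfalls = 2.125000; P₁ averages over all N: 2.125000 / 11 = 0.1932.

0.1932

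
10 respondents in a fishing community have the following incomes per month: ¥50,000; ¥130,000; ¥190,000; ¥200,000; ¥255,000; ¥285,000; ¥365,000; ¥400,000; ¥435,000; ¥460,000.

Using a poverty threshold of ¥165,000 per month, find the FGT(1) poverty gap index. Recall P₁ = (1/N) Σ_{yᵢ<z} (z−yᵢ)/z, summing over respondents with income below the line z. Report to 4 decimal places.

0.0909

Below z: ¥50,000, ¥130,000 (q = 2 of N = 10).
Relative gaps: (165000−50000)/165000 = 0.6970; (165000−130000)/165000 = 0.2121.
Sum of shortfalls = 0.909091; P₁ averages over all N: 0.909091 / 10 = 0.0909.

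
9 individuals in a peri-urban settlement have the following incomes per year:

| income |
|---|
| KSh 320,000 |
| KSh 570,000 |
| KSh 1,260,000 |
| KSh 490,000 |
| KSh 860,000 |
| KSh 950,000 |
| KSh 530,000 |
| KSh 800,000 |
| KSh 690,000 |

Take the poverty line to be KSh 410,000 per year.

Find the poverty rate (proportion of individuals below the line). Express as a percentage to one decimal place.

1 of the 9 individuals have income below KSh 410,000.
H = 1/9 = 11.1%.

11.1%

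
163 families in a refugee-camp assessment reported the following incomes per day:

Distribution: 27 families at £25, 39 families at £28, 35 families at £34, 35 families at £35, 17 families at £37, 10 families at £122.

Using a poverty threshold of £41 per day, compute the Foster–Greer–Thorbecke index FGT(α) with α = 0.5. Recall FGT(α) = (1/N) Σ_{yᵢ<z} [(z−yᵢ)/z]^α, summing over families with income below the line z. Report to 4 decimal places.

0.4416

Incomes under z: 27×£25, 39×£28, 35×£34, 35×£35, 17×£37 (q = 153 of N = 163).
Shortfall ratios: (41−25)/41 = 0.3902 (×27); (41−28)/41 = 0.3171 (×39); (41−34)/41 = 0.1707 (×35); (41−35)/41 = 0.1463 (×35); (41−37)/41 = 0.0976 (×17).
Raised to α = 0.5: 0.62470 (×27); 0.56309 (×39); 0.41320 (×35); 0.38255 (×35); 0.31235 (×17).
Sum = 71.988286; FGT(0.5) = 71.988286 / 163 = 0.4416.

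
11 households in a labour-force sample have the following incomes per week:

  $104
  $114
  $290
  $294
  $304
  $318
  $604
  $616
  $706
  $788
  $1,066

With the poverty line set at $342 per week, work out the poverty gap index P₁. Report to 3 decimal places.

0.167

Incomes under z: $104, $114, $290, $294, $304, $318 (q = 6 of N = 11).
Relative gaps: (342−104)/342 = 0.6959; (342−114)/342 = 0.6667; (342−290)/342 = 0.1520; (342−294)/342 = 0.1404; (342−304)/342 = 0.1111; (342−318)/342 = 0.0702.
Σ = 1.836257. Dividing by the full population N = 11 gives P₁ = 0.167.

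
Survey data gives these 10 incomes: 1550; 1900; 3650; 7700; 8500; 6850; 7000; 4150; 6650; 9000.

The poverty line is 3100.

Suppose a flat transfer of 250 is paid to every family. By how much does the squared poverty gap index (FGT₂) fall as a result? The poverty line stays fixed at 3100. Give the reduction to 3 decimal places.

Before: below the line — 1550, 1900; squared poverty gap index (FGT₂) = 0.03998.
After the 250 transfer: below the line — 1800, 2150; squared poverty gap index (FGT₂) = 0.02698.
Reduction = 0.03998 − 0.02698 = 0.013.

0.013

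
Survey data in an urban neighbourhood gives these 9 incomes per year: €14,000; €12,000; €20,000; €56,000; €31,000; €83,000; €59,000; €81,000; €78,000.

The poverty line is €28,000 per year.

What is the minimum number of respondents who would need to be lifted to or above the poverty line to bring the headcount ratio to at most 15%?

2

Currently q = 3 of N = 9 are below the line (H = 0.333).
A headcount ratio of at most 15% allows at most ⌊0.15 × 9⌋ = 1 poor respondents.
So at least 3 − 1 = 2 must be lifted.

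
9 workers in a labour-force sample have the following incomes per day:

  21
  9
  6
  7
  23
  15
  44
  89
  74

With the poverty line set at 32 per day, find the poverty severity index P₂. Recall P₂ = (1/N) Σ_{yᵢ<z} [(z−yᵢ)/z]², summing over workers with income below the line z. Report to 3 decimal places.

0.252

Below the line: 6, 7, 9, 15, 21, 23 (q = 6 of N = 9).
Normalized shortfalls: (32−6)/32 = 0.8125; (32−7)/32 = 0.7812; (32−9)/32 = 0.7188; (32−15)/32 = 0.5312; (32−21)/32 = 0.3438; (32−23)/32 = 0.2812.
Squared: 0.6602; 0.6104; 0.5166; 0.2822; 0.1182; 0.0791.
Sum = 2.266602; P₂ = 2.266602 / 9 = 0.252.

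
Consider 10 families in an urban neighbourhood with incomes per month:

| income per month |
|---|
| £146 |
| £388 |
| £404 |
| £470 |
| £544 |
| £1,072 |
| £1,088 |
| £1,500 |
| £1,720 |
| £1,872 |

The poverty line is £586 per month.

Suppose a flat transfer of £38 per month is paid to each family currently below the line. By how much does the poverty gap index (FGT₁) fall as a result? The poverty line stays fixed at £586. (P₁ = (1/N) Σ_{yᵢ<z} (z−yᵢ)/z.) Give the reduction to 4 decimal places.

Before: below the line — £146, £388, £404, £470, £544; poverty gap index (FGT₁) = 0.166894.
After the £38 transfer: below the line — £184, £426, £442, £508, £582; poverty gap index (FGT₁) = 0.134471.
Reduction = 0.166894 − 0.134471 = 0.0324.

0.0324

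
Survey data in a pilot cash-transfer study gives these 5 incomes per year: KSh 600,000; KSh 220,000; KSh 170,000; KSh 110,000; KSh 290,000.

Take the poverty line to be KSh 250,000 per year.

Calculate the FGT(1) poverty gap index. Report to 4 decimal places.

0.2000

Below the line: KSh 110,000, KSh 170,000, KSh 220,000 (q = 3 of N = 5).
Gap ratios (z−y)/z: (250000−110000)/250000 = 0.5600; (250000−170000)/250000 = 0.3200; (250000−220000)/250000 = 0.1200.
Σ = 1.000000. Dividing by the full population N = 5 gives P₁ = 0.2000.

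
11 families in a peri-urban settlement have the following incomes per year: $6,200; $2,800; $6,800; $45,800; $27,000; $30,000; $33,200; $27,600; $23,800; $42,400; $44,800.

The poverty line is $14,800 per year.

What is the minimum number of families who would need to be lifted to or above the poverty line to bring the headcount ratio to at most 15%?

2

Currently q = 3 of N = 11 are below the line (H = 0.273).
A headcount ratio of at most 15% allows at most ⌊0.15 × 11⌋ = 1 poor families.
So at least 3 − 1 = 2 must be lifted.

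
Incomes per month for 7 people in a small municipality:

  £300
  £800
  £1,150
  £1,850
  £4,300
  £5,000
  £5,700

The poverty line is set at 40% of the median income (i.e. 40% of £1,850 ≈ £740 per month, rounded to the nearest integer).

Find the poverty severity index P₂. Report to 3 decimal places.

Below the line: £300 (q = 1 of N = 7).
Relative gaps: (740−300)/740 = 0.5946.
Squared: 0.3535.
Sum = 0.353543; P₂ = 0.353543 / 7 = 0.051.

0.051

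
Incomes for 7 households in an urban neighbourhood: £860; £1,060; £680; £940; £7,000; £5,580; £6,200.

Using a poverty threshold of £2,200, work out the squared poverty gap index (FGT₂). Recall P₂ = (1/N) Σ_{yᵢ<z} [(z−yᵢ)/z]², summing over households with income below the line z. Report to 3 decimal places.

Poor units: £680, £860, £940, £1,060 (q = 4 of N = 7).
Normalized shortfalls: (2200−680)/2200 = 0.6909; (2200−860)/2200 = 0.6091; (2200−940)/2200 = 0.5727; (2200−1060)/2200 = 0.5182.
Squared: 0.4774; 0.3710; 0.3280; 0.2685.
Sum = 1.444876; P₂ = 1.444876 / 7 = 0.206.

0.206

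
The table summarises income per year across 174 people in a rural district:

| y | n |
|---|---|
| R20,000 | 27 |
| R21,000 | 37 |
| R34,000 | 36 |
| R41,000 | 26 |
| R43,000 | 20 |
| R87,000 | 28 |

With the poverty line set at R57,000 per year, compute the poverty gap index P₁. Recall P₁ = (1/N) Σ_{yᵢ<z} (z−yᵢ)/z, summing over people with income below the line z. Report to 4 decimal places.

Below the line: 27×R20,000, 37×R21,000, 36×R34,000, 26×R41,000, 20×R43,000 (q = 146 of N = 174).
Gap ratios (z−y)/z: (57000−20000)/57000 = 0.6491 (×27); (57000−21000)/57000 = 0.6316 (×37); (57000−34000)/57000 = 0.4035 (×36); (57000−41000)/57000 = 0.2807 (×26); (57000−43000)/57000 = 0.2456 (×20).
Σ = 67.631579. Dividing by the full population N = 174 gives P₁ = 0.3887.

0.3887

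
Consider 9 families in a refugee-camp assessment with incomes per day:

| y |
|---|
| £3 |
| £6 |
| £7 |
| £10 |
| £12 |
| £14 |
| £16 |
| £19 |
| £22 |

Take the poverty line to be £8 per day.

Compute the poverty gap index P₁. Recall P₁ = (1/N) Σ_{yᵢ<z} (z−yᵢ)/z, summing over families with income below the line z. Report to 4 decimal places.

Poor units: £3, £6, £7 (q = 3 of N = 9).
Relative gaps: (8−3)/8 = 0.6250; (8−6)/8 = 0.2500; (8−7)/8 = 0.1250.
Σ = 1.000000. Dividing by the full population N = 9 gives P₁ = 0.1111.

0.1111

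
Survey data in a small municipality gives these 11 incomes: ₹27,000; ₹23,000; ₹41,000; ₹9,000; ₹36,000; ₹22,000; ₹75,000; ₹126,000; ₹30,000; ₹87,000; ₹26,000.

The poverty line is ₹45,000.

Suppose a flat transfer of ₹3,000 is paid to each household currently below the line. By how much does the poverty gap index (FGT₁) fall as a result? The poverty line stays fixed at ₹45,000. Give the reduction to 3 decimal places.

0.048

Before: below the line — ₹9,000, ₹22,000, ₹23,000, ₹26,000, ₹27,000, ₹30,000, ₹36,000, ₹41,000; poverty gap index (FGT₁) = 0.29495.
After the ₹3,000 transfer: below the line — ₹12,000, ₹25,000, ₹26,000, ₹29,000, ₹30,000, ₹33,000, ₹39,000, ₹44,000; poverty gap index (FGT₁) = 0.24646.
Reduction = 0.29495 − 0.24646 = 0.048.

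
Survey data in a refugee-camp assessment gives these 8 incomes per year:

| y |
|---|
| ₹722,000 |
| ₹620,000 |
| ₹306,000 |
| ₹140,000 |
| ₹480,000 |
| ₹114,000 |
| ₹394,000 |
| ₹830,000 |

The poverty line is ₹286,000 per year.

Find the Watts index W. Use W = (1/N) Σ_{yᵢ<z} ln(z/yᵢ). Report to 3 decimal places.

Poor units: ₹114,000, ₹140,000 (q = 2 of N = 8).
Log gaps: ln(286000/114000) = 0.9198; ln(286000/140000) = 0.7143.
W = 1.634143 / 8 = 0.204.

0.204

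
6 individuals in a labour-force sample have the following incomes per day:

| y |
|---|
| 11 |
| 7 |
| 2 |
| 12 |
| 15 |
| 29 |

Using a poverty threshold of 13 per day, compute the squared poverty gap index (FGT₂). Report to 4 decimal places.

0.1598

Below z: 2, 7, 11, 12 (q = 4 of N = 6).
Normalized shortfalls: (13−2)/13 = 0.8462; (13−7)/13 = 0.4615; (13−11)/13 = 0.1538; (13−12)/13 = 0.0769.
Squared: 0.7160; 0.2130; 0.0237; 0.0059.
Sum = 0.958580; P₂ = 0.958580 / 6 = 0.1598.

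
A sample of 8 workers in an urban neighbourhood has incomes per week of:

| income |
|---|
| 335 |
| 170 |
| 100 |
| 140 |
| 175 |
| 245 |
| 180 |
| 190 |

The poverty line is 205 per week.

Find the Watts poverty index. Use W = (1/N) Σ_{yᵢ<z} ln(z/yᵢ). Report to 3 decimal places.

Below the line: 100, 140, 170, 175, 180, 190 (q = 6 of N = 8).
Log shortfalls: ln(205/100) = 0.7178; ln(205/140) = 0.3814; ln(205/170) = 0.1872; ln(205/175) = 0.1582; ln(205/180) = 0.1301; ln(205/190) = 0.0760.
W = 1.650682 / 8 = 0.206.

0.206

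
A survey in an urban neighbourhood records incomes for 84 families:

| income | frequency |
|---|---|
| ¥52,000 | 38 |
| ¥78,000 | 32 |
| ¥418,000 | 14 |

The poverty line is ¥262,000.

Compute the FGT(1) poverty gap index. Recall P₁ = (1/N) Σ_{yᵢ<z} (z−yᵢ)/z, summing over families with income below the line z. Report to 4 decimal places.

Below z: 38×¥52,000, 32×¥78,000 (q = 70 of N = 84).
Shortfall ratios: (262000−52000)/262000 = 0.8015 (×38); (262000−78000)/262000 = 0.7023 (×32).
Sum of shortfalls = 52.931298; P₁ averages over all N: 52.931298 / 84 = 0.6301.

0.6301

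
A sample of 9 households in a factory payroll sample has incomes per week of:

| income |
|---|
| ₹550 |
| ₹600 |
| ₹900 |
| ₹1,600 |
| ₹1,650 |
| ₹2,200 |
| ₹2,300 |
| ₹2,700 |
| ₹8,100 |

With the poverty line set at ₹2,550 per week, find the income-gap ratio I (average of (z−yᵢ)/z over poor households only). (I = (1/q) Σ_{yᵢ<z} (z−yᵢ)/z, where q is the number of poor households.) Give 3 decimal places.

0.451

Below z: ₹550, ₹600, ₹900, ₹1,600, ₹1,650, ₹2,200, ₹2,300 (q = 7 of N = 9).
Shortfall ratios (z−y)/z: 0.7843, 0.7647, 0.6471, 0.3725, 0.3529, 0.1373, 0.0980; sum = 3.156863.
The income-gap ratio divides by q (the poor only): 3.156863 / 7 = 0.451.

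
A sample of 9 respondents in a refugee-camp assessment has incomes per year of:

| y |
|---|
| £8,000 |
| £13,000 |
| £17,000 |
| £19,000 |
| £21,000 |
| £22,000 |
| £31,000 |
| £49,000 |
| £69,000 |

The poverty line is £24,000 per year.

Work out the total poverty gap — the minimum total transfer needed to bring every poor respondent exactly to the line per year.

Poor units: £8,000, £13,000, £17,000, £19,000, £21,000, £22,000 (q = 6 of N = 9).
Individual gaps: 24000−8000 = 16000; 24000−13000 = 11000; 24000−17000 = 7000; 24000−19000 = 5000; 24000−21000 = 3000; 24000−22000 = 2000.
Aggregate gap = £44,000.

£44,000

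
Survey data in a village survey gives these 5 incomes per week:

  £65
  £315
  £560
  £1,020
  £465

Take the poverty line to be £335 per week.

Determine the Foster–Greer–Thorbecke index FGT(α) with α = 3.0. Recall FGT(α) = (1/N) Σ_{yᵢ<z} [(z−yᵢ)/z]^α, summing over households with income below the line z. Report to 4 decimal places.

Poor units: £65, £315 (q = 2 of N = 5).
Shortfall ratios: (335−65)/335 = 0.8060; (335−315)/335 = 0.0597.
Raised to α = 3.0: 0.52355; 0.00021.
Sum = 0.523761; FGT(3.0) = 0.523761 / 5 = 0.1048.

0.1048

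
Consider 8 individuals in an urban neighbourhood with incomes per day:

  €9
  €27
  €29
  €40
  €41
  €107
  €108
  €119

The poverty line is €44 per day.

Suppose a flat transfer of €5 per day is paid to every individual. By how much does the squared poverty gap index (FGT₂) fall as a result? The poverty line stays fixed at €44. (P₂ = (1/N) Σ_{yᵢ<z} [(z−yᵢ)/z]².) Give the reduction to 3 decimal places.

Before: below the line — €9, €27, €29, €40, €41; squared poverty gap index (FGT₂) = 0.11389.
After the €5 transfer: below the line — €14, €32, €34; squared poverty gap index (FGT₂) = 0.07386.
Reduction = 0.11389 − 0.07386 = 0.040.

0.040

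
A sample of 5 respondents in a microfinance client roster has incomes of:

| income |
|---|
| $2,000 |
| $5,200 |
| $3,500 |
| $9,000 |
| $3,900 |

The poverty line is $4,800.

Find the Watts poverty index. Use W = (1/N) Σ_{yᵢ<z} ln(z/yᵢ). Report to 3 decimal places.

0.280

Below z: $2,000, $3,500, $3,900 (q = 3 of N = 5).
ln(z/y) terms: ln(4800/2000) = 0.8755; ln(4800/3500) = 0.3159; ln(4800/3900) = 0.2076.
W = 1.398961 / 5 = 0.280.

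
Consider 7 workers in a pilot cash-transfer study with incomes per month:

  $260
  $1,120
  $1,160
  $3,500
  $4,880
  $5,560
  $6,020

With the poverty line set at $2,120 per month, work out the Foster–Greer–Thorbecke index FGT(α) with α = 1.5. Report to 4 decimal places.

Poor units: $260, $1,120, $1,160 (q = 3 of N = 7).
Normalized shortfalls: (2120−260)/2120 = 0.8774; (2120−1120)/2120 = 0.4717; (2120−1160)/2120 = 0.4528.
Raised to α = 1.5: 0.82180; 0.32396; 0.30472.
Sum = 1.450484; FGT(1.5) = 1.450484 / 7 = 0.2072.

0.2072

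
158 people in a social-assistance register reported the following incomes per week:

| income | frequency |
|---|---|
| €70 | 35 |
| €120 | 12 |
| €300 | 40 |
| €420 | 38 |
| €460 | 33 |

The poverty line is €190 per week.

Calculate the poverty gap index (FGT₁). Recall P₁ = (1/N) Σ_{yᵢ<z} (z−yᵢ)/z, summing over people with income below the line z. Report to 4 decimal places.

Poor units: 35×€70, 12×€120 (q = 47 of N = 158).
Gap ratios (z−y)/z: (190−70)/190 = 0.6316 (×35); (190−120)/190 = 0.3684 (×12).
Sum of shortfalls = 26.526316; P₁ averages over all N: 26.526316 / 158 = 0.1679.

0.1679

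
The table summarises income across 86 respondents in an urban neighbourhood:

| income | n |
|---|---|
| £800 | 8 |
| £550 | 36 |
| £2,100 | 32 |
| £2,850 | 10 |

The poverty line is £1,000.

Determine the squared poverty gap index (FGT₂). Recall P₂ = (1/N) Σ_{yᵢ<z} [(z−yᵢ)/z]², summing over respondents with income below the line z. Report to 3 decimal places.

Poor units: 36×£550, 8×£800 (q = 44 of N = 86).
Normalized shortfalls: (1000−550)/1000 = 0.4500 (×36); (1000−800)/1000 = 0.2000 (×8).
Squared: 0.2025 (×36); 0.0400 (×8).
Sum = 7.610000; P₂ = 7.610000 / 86 = 0.088.

0.088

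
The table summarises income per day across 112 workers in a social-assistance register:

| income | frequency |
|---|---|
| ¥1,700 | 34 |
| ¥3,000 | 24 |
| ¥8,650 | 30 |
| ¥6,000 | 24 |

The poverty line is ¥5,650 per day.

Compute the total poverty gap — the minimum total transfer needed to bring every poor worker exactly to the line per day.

Below z: 34×¥1,700, 24×¥3,000 (q = 58 of N = 112).
Individual gaps: 34×(5650−1700) = 134300; 24×(5650−3000) = 63600.
Aggregate gap = ¥197,900.

¥197,900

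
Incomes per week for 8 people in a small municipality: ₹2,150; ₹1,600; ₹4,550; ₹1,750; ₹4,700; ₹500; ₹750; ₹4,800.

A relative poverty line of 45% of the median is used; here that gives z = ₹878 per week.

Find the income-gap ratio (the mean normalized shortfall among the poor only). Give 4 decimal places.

Poor units: ₹500, ₹750 (q = 2 of N = 8).
Shortfall ratios (z−y)/z: 0.4305, 0.1458; sum = 0.576310.
The income-gap ratio divides by q (the poor only): 0.576310 / 2 = 0.2882.

0.2882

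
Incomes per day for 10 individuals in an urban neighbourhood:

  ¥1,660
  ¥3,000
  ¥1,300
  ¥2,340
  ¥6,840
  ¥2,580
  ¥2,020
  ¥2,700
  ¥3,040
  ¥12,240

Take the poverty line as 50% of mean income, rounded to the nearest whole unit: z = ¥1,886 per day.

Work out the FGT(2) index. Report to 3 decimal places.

0.011

Below z: ¥1,300, ¥1,660 (q = 2 of N = 10).
Normalized shortfalls: (1886−1300)/1886 = 0.3107; (1886−1660)/1886 = 0.1198.
Squared: 0.0965; 0.0144.
Sum = 0.110900; P₂ = 0.110900 / 10 = 0.011.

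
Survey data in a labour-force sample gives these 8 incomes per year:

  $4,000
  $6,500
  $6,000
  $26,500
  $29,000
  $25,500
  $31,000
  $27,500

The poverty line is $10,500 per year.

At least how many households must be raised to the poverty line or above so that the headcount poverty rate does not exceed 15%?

3 of the 8 households are poor, so H = 3/8 = 0.375.
A headcount ratio of at most 15% allows at most ⌊0.15 × 8⌋ = 1 poor households.
So at least 3 − 1 = 2 must be lifted.

2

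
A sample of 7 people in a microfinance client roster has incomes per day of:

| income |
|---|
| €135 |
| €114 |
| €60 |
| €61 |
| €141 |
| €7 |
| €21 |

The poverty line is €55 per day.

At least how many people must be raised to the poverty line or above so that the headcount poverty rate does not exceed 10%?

2

Currently q = 2 of N = 7 are below the line (H = 0.286).
A headcount ratio of at most 10% allows at most ⌊0.10 × 7⌋ = 0 poor people.
So at least 2 − 0 = 2 must be lifted.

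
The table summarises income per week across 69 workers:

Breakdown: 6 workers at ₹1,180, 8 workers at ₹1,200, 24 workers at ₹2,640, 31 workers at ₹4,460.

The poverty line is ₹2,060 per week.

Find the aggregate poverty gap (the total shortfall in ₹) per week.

₹12,160

Below the line: 6×₹1,180, 8×₹1,200 (q = 14 of N = 69).
Individual gaps: 6×(2060−1180) = 5280; 8×(2060−1200) = 6880.
Aggregate gap = ₹12,160.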